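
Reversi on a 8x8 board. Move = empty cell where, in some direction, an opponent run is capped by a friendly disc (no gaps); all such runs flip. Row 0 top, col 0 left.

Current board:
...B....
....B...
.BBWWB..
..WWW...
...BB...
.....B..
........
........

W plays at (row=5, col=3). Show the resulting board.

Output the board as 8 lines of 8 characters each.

Place W at (5,3); scan 8 dirs for brackets.
Dir NW: first cell '.' (not opp) -> no flip
Dir N: opp run (4,3) capped by W -> flip
Dir NE: opp run (4,4), next='.' -> no flip
Dir W: first cell '.' (not opp) -> no flip
Dir E: first cell '.' (not opp) -> no flip
Dir SW: first cell '.' (not opp) -> no flip
Dir S: first cell '.' (not opp) -> no flip
Dir SE: first cell '.' (not opp) -> no flip
All flips: (4,3)

Answer: ...B....
....B...
.BBWWB..
..WWW...
...WB...
...W.B..
........
........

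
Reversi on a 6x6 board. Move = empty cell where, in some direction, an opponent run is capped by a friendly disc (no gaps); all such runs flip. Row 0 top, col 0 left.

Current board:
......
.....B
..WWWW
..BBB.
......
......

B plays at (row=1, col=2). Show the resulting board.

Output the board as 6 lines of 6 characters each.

Answer: ......
..B..B
..BBWW
..BBB.
......
......

Derivation:
Place B at (1,2); scan 8 dirs for brackets.
Dir NW: first cell '.' (not opp) -> no flip
Dir N: first cell '.' (not opp) -> no flip
Dir NE: first cell '.' (not opp) -> no flip
Dir W: first cell '.' (not opp) -> no flip
Dir E: first cell '.' (not opp) -> no flip
Dir SW: first cell '.' (not opp) -> no flip
Dir S: opp run (2,2) capped by B -> flip
Dir SE: opp run (2,3) capped by B -> flip
All flips: (2,2) (2,3)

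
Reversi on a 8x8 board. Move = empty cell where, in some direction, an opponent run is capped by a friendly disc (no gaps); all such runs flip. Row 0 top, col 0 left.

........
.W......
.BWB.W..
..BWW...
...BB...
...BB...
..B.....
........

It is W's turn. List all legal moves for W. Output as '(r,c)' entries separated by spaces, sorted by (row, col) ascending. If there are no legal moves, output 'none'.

Answer: (1,2) (1,3) (2,0) (2,4) (3,1) (4,2) (5,2) (5,5) (6,3) (6,4)

Derivation:
(1,0): no bracket -> illegal
(1,2): flips 1 -> legal
(1,3): flips 1 -> legal
(1,4): no bracket -> illegal
(2,0): flips 1 -> legal
(2,4): flips 1 -> legal
(3,0): no bracket -> illegal
(3,1): flips 2 -> legal
(3,5): no bracket -> illegal
(4,1): no bracket -> illegal
(4,2): flips 1 -> legal
(4,5): no bracket -> illegal
(5,1): no bracket -> illegal
(5,2): flips 1 -> legal
(5,5): flips 1 -> legal
(6,1): no bracket -> illegal
(6,3): flips 2 -> legal
(6,4): flips 2 -> legal
(6,5): no bracket -> illegal
(7,1): no bracket -> illegal
(7,2): no bracket -> illegal
(7,3): no bracket -> illegal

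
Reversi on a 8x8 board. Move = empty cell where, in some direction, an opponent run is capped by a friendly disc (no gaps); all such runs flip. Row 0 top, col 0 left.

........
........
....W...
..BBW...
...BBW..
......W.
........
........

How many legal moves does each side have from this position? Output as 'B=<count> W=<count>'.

Answer: B=5 W=4

Derivation:
-- B to move --
(1,3): no bracket -> illegal
(1,4): flips 2 -> legal
(1,5): flips 1 -> legal
(2,3): no bracket -> illegal
(2,5): flips 1 -> legal
(3,5): flips 1 -> legal
(3,6): no bracket -> illegal
(4,6): flips 1 -> legal
(4,7): no bracket -> illegal
(5,4): no bracket -> illegal
(5,5): no bracket -> illegal
(5,7): no bracket -> illegal
(6,5): no bracket -> illegal
(6,6): no bracket -> illegal
(6,7): no bracket -> illegal
B mobility = 5
-- W to move --
(2,1): no bracket -> illegal
(2,2): no bracket -> illegal
(2,3): no bracket -> illegal
(3,1): flips 2 -> legal
(3,5): no bracket -> illegal
(4,1): no bracket -> illegal
(4,2): flips 3 -> legal
(5,2): flips 1 -> legal
(5,3): no bracket -> illegal
(5,4): flips 1 -> legal
(5,5): no bracket -> illegal
W mobility = 4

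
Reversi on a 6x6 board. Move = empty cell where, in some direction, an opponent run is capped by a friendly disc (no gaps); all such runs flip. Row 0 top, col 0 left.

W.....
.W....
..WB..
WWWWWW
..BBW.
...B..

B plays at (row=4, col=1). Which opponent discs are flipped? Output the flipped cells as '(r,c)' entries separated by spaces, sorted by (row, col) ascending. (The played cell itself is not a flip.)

Dir NW: opp run (3,0), next=edge -> no flip
Dir N: opp run (3,1), next='.' -> no flip
Dir NE: opp run (3,2) capped by B -> flip
Dir W: first cell '.' (not opp) -> no flip
Dir E: first cell 'B' (not opp) -> no flip
Dir SW: first cell '.' (not opp) -> no flip
Dir S: first cell '.' (not opp) -> no flip
Dir SE: first cell '.' (not opp) -> no flip

Answer: (3,2)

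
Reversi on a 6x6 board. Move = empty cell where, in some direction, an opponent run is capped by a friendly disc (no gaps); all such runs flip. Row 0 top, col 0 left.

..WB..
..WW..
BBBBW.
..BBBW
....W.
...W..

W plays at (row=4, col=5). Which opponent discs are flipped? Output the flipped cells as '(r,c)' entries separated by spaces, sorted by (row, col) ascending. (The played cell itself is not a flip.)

Answer: (2,3) (3,4)

Derivation:
Dir NW: opp run (3,4) (2,3) capped by W -> flip
Dir N: first cell 'W' (not opp) -> no flip
Dir NE: edge -> no flip
Dir W: first cell 'W' (not opp) -> no flip
Dir E: edge -> no flip
Dir SW: first cell '.' (not opp) -> no flip
Dir S: first cell '.' (not opp) -> no flip
Dir SE: edge -> no flip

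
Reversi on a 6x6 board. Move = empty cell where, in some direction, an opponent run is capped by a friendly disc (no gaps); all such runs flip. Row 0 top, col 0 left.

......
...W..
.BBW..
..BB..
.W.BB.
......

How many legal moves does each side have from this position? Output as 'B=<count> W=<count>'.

-- B to move --
(0,2): no bracket -> illegal
(0,3): flips 2 -> legal
(0,4): flips 1 -> legal
(1,2): no bracket -> illegal
(1,4): flips 1 -> legal
(2,4): flips 1 -> legal
(3,0): no bracket -> illegal
(3,1): no bracket -> illegal
(3,4): no bracket -> illegal
(4,0): no bracket -> illegal
(4,2): no bracket -> illegal
(5,0): flips 1 -> legal
(5,1): no bracket -> illegal
(5,2): no bracket -> illegal
B mobility = 5
-- W to move --
(1,0): no bracket -> illegal
(1,1): no bracket -> illegal
(1,2): no bracket -> illegal
(2,0): flips 2 -> legal
(2,4): no bracket -> illegal
(3,0): no bracket -> illegal
(3,1): flips 1 -> legal
(3,4): no bracket -> illegal
(3,5): no bracket -> illegal
(4,2): no bracket -> illegal
(4,5): no bracket -> illegal
(5,2): no bracket -> illegal
(5,3): flips 2 -> legal
(5,4): no bracket -> illegal
(5,5): no bracket -> illegal
W mobility = 3

Answer: B=5 W=3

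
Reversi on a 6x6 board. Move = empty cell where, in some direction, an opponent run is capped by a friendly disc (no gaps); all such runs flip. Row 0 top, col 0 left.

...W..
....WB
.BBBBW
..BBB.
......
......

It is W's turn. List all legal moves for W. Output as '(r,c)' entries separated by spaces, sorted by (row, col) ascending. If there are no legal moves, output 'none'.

Answer: (0,5) (2,0) (4,1) (4,3) (4,4)

Derivation:
(0,4): no bracket -> illegal
(0,5): flips 1 -> legal
(1,0): no bracket -> illegal
(1,1): no bracket -> illegal
(1,2): no bracket -> illegal
(1,3): no bracket -> illegal
(2,0): flips 4 -> legal
(3,0): no bracket -> illegal
(3,1): no bracket -> illegal
(3,5): no bracket -> illegal
(4,1): flips 2 -> legal
(4,2): no bracket -> illegal
(4,3): flips 1 -> legal
(4,4): flips 2 -> legal
(4,5): no bracket -> illegal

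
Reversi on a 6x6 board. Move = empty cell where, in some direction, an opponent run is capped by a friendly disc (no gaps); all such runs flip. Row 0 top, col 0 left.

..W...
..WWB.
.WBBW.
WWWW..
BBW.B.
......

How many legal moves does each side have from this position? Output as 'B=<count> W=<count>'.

-- B to move --
(0,1): flips 1 -> legal
(0,3): flips 1 -> legal
(0,4): flips 1 -> legal
(1,0): no bracket -> illegal
(1,1): flips 4 -> legal
(1,5): no bracket -> illegal
(2,0): flips 2 -> legal
(2,5): flips 1 -> legal
(3,4): flips 1 -> legal
(3,5): no bracket -> illegal
(4,3): flips 2 -> legal
(5,1): no bracket -> illegal
(5,2): flips 2 -> legal
(5,3): no bracket -> illegal
B mobility = 9
-- W to move --
(0,3): no bracket -> illegal
(0,4): flips 1 -> legal
(0,5): flips 2 -> legal
(1,1): flips 1 -> legal
(1,5): flips 1 -> legal
(2,5): no bracket -> illegal
(3,4): flips 1 -> legal
(3,5): no bracket -> illegal
(4,3): no bracket -> illegal
(4,5): no bracket -> illegal
(5,0): flips 2 -> legal
(5,1): flips 1 -> legal
(5,2): flips 1 -> legal
(5,3): no bracket -> illegal
(5,4): no bracket -> illegal
(5,5): flips 1 -> legal
W mobility = 9

Answer: B=9 W=9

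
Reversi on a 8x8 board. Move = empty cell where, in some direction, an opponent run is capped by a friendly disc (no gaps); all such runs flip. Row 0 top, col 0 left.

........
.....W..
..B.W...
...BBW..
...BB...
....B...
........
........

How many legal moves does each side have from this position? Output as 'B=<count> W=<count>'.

Answer: B=4 W=4

Derivation:
-- B to move --
(0,4): no bracket -> illegal
(0,5): no bracket -> illegal
(0,6): flips 2 -> legal
(1,3): no bracket -> illegal
(1,4): flips 1 -> legal
(1,6): no bracket -> illegal
(2,3): no bracket -> illegal
(2,5): no bracket -> illegal
(2,6): flips 1 -> legal
(3,6): flips 1 -> legal
(4,5): no bracket -> illegal
(4,6): no bracket -> illegal
B mobility = 4
-- W to move --
(1,1): no bracket -> illegal
(1,2): no bracket -> illegal
(1,3): no bracket -> illegal
(2,1): no bracket -> illegal
(2,3): no bracket -> illegal
(2,5): no bracket -> illegal
(3,1): no bracket -> illegal
(3,2): flips 2 -> legal
(4,2): flips 1 -> legal
(4,5): no bracket -> illegal
(5,2): no bracket -> illegal
(5,3): flips 1 -> legal
(5,5): no bracket -> illegal
(6,3): no bracket -> illegal
(6,4): flips 3 -> legal
(6,5): no bracket -> illegal
W mobility = 4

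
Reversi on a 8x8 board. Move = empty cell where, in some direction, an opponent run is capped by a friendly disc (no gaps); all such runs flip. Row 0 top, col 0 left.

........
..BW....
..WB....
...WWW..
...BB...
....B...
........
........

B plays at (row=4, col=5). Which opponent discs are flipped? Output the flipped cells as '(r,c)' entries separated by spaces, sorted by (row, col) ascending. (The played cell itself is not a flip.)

Answer: (3,4)

Derivation:
Dir NW: opp run (3,4) capped by B -> flip
Dir N: opp run (3,5), next='.' -> no flip
Dir NE: first cell '.' (not opp) -> no flip
Dir W: first cell 'B' (not opp) -> no flip
Dir E: first cell '.' (not opp) -> no flip
Dir SW: first cell 'B' (not opp) -> no flip
Dir S: first cell '.' (not opp) -> no flip
Dir SE: first cell '.' (not opp) -> no flip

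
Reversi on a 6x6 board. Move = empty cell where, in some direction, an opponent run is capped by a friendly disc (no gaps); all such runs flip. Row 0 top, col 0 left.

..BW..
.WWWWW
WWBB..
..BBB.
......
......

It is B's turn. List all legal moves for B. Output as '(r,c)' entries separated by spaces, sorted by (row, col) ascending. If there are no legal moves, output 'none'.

(0,0): flips 1 -> legal
(0,1): flips 1 -> legal
(0,4): flips 2 -> legal
(0,5): flips 1 -> legal
(1,0): flips 1 -> legal
(2,4): flips 1 -> legal
(2,5): no bracket -> illegal
(3,0): no bracket -> illegal
(3,1): no bracket -> illegal

Answer: (0,0) (0,1) (0,4) (0,5) (1,0) (2,4)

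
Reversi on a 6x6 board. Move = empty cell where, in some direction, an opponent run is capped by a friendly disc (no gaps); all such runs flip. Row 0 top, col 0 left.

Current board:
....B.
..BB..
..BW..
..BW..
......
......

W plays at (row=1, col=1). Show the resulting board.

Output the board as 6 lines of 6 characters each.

Answer: ....B.
.WBB..
..WW..
..BW..
......
......

Derivation:
Place W at (1,1); scan 8 dirs for brackets.
Dir NW: first cell '.' (not opp) -> no flip
Dir N: first cell '.' (not opp) -> no flip
Dir NE: first cell '.' (not opp) -> no flip
Dir W: first cell '.' (not opp) -> no flip
Dir E: opp run (1,2) (1,3), next='.' -> no flip
Dir SW: first cell '.' (not opp) -> no flip
Dir S: first cell '.' (not opp) -> no flip
Dir SE: opp run (2,2) capped by W -> flip
All flips: (2,2)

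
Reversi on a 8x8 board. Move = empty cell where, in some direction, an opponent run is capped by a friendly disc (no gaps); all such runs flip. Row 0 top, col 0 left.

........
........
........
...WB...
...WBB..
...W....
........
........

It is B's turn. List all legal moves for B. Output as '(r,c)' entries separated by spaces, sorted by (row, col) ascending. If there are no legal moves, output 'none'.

Answer: (2,2) (3,2) (4,2) (5,2) (6,2)

Derivation:
(2,2): flips 1 -> legal
(2,3): no bracket -> illegal
(2,4): no bracket -> illegal
(3,2): flips 1 -> legal
(4,2): flips 1 -> legal
(5,2): flips 1 -> legal
(5,4): no bracket -> illegal
(6,2): flips 1 -> legal
(6,3): no bracket -> illegal
(6,4): no bracket -> illegal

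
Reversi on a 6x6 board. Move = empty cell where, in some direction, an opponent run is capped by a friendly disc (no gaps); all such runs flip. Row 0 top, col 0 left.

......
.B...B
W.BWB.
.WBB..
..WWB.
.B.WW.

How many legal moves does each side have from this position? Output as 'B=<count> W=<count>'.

Answer: B=6 W=9

Derivation:
-- B to move --
(1,0): no bracket -> illegal
(1,2): no bracket -> illegal
(1,3): flips 1 -> legal
(1,4): flips 1 -> legal
(2,1): no bracket -> illegal
(3,0): flips 1 -> legal
(3,4): no bracket -> illegal
(4,0): flips 1 -> legal
(4,1): flips 2 -> legal
(4,5): no bracket -> illegal
(5,2): flips 1 -> legal
(5,5): no bracket -> illegal
B mobility = 6
-- W to move --
(0,0): no bracket -> illegal
(0,1): no bracket -> illegal
(0,2): flips 1 -> legal
(0,4): no bracket -> illegal
(0,5): no bracket -> illegal
(1,0): no bracket -> illegal
(1,2): flips 2 -> legal
(1,3): flips 1 -> legal
(1,4): no bracket -> illegal
(2,1): flips 2 -> legal
(2,5): flips 1 -> legal
(3,4): flips 3 -> legal
(3,5): flips 1 -> legal
(4,0): no bracket -> illegal
(4,1): flips 1 -> legal
(4,5): flips 1 -> legal
(5,0): no bracket -> illegal
(5,2): no bracket -> illegal
(5,5): no bracket -> illegal
W mobility = 9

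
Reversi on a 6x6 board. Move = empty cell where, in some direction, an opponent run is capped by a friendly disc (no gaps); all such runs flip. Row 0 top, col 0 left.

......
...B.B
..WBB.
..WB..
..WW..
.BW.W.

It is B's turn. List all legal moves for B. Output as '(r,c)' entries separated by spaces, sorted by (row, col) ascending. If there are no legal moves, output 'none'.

(1,1): flips 1 -> legal
(1,2): no bracket -> illegal
(2,1): flips 1 -> legal
(3,1): flips 2 -> legal
(3,4): no bracket -> illegal
(4,1): flips 1 -> legal
(4,4): no bracket -> illegal
(4,5): no bracket -> illegal
(5,3): flips 2 -> legal
(5,5): no bracket -> illegal

Answer: (1,1) (2,1) (3,1) (4,1) (5,3)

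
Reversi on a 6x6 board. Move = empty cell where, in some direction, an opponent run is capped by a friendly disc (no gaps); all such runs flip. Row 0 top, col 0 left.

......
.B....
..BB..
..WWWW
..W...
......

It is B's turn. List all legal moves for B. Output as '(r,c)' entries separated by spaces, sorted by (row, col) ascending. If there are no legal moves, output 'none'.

(2,1): no bracket -> illegal
(2,4): no bracket -> illegal
(2,5): no bracket -> illegal
(3,1): no bracket -> illegal
(4,1): flips 1 -> legal
(4,3): flips 1 -> legal
(4,4): flips 1 -> legal
(4,5): flips 1 -> legal
(5,1): no bracket -> illegal
(5,2): flips 2 -> legal
(5,3): no bracket -> illegal

Answer: (4,1) (4,3) (4,4) (4,5) (5,2)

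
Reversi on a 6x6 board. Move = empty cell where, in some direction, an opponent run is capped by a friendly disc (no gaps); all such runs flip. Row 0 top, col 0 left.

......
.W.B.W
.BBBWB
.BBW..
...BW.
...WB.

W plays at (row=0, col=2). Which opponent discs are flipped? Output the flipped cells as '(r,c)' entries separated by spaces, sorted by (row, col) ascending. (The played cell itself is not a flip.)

Dir NW: edge -> no flip
Dir N: edge -> no flip
Dir NE: edge -> no flip
Dir W: first cell '.' (not opp) -> no flip
Dir E: first cell '.' (not opp) -> no flip
Dir SW: first cell 'W' (not opp) -> no flip
Dir S: first cell '.' (not opp) -> no flip
Dir SE: opp run (1,3) capped by W -> flip

Answer: (1,3)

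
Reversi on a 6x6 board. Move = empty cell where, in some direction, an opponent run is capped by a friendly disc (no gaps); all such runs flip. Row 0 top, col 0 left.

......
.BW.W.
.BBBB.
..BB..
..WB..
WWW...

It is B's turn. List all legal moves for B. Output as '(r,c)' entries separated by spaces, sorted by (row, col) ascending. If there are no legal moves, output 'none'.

Answer: (0,1) (0,2) (0,3) (0,4) (0,5) (1,3) (4,1)

Derivation:
(0,1): flips 1 -> legal
(0,2): flips 1 -> legal
(0,3): flips 1 -> legal
(0,4): flips 1 -> legal
(0,5): flips 1 -> legal
(1,3): flips 1 -> legal
(1,5): no bracket -> illegal
(2,5): no bracket -> illegal
(3,1): no bracket -> illegal
(4,0): no bracket -> illegal
(4,1): flips 1 -> legal
(5,3): no bracket -> illegal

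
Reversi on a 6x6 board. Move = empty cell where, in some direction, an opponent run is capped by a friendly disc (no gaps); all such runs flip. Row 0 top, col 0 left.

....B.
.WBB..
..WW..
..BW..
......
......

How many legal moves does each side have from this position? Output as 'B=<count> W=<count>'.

Answer: B=5 W=7

Derivation:
-- B to move --
(0,0): no bracket -> illegal
(0,1): no bracket -> illegal
(0,2): no bracket -> illegal
(1,0): flips 1 -> legal
(1,4): flips 1 -> legal
(2,0): no bracket -> illegal
(2,1): no bracket -> illegal
(2,4): no bracket -> illegal
(3,1): flips 1 -> legal
(3,4): flips 2 -> legal
(4,2): no bracket -> illegal
(4,3): flips 2 -> legal
(4,4): no bracket -> illegal
B mobility = 5
-- W to move --
(0,1): flips 1 -> legal
(0,2): flips 1 -> legal
(0,3): flips 1 -> legal
(0,5): no bracket -> illegal
(1,4): flips 2 -> legal
(1,5): no bracket -> illegal
(2,1): no bracket -> illegal
(2,4): no bracket -> illegal
(3,1): flips 1 -> legal
(4,1): flips 1 -> legal
(4,2): flips 1 -> legal
(4,3): no bracket -> illegal
W mobility = 7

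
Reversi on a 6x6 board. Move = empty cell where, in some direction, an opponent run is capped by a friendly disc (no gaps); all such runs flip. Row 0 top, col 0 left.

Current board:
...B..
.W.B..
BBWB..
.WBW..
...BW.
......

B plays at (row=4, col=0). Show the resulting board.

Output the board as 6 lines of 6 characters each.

Answer: ...B..
.W.B..
BBBB..
.BBW..
B..BW.
......

Derivation:
Place B at (4,0); scan 8 dirs for brackets.
Dir NW: edge -> no flip
Dir N: first cell '.' (not opp) -> no flip
Dir NE: opp run (3,1) (2,2) capped by B -> flip
Dir W: edge -> no flip
Dir E: first cell '.' (not opp) -> no flip
Dir SW: edge -> no flip
Dir S: first cell '.' (not opp) -> no flip
Dir SE: first cell '.' (not opp) -> no flip
All flips: (2,2) (3,1)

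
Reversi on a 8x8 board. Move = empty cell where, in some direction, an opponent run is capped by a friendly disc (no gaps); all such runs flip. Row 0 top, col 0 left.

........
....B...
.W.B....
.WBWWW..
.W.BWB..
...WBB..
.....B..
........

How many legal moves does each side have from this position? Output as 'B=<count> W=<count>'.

Answer: B=9 W=11

Derivation:
-- B to move --
(1,0): flips 1 -> legal
(1,1): no bracket -> illegal
(1,2): no bracket -> illegal
(2,0): no bracket -> illegal
(2,2): flips 2 -> legal
(2,4): flips 2 -> legal
(2,5): flips 2 -> legal
(2,6): no bracket -> illegal
(3,0): flips 1 -> legal
(3,6): flips 3 -> legal
(4,0): no bracket -> illegal
(4,2): no bracket -> illegal
(4,6): no bracket -> illegal
(5,0): flips 1 -> legal
(5,1): no bracket -> illegal
(5,2): flips 1 -> legal
(6,2): no bracket -> illegal
(6,3): flips 1 -> legal
(6,4): no bracket -> illegal
B mobility = 9
-- W to move --
(0,3): no bracket -> illegal
(0,4): no bracket -> illegal
(0,5): flips 3 -> legal
(1,2): flips 1 -> legal
(1,3): flips 1 -> legal
(1,5): no bracket -> illegal
(2,2): no bracket -> illegal
(2,4): no bracket -> illegal
(2,5): no bracket -> illegal
(3,6): no bracket -> illegal
(4,2): flips 1 -> legal
(4,6): flips 1 -> legal
(5,2): flips 1 -> legal
(5,6): flips 3 -> legal
(6,3): no bracket -> illegal
(6,4): flips 1 -> legal
(6,6): flips 1 -> legal
(7,4): no bracket -> illegal
(7,5): flips 3 -> legal
(7,6): flips 4 -> legal
W mobility = 11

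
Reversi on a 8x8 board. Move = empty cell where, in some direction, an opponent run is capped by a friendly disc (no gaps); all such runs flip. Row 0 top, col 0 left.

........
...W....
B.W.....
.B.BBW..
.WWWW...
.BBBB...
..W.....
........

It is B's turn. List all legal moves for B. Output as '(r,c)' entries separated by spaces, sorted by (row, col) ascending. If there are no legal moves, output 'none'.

(0,2): no bracket -> illegal
(0,3): no bracket -> illegal
(0,4): flips 2 -> legal
(1,1): flips 1 -> legal
(1,2): no bracket -> illegal
(1,4): no bracket -> illegal
(2,1): no bracket -> illegal
(2,3): no bracket -> illegal
(2,4): no bracket -> illegal
(2,5): no bracket -> illegal
(2,6): flips 2 -> legal
(3,0): flips 1 -> legal
(3,2): flips 2 -> legal
(3,6): flips 1 -> legal
(4,0): no bracket -> illegal
(4,5): no bracket -> illegal
(4,6): no bracket -> illegal
(5,0): no bracket -> illegal
(5,5): flips 1 -> legal
(6,1): no bracket -> illegal
(6,3): no bracket -> illegal
(7,1): flips 1 -> legal
(7,2): flips 1 -> legal
(7,3): flips 1 -> legal

Answer: (0,4) (1,1) (2,6) (3,0) (3,2) (3,6) (5,5) (7,1) (7,2) (7,3)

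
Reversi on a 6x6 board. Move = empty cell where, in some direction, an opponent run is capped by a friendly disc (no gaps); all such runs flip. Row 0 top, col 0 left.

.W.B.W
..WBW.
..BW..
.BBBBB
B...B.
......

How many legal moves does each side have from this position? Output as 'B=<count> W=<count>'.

-- B to move --
(0,0): no bracket -> illegal
(0,2): flips 1 -> legal
(0,4): no bracket -> illegal
(1,0): no bracket -> illegal
(1,1): flips 1 -> legal
(1,5): flips 1 -> legal
(2,1): flips 1 -> legal
(2,4): flips 1 -> legal
(2,5): flips 1 -> legal
B mobility = 6
-- W to move --
(0,2): no bracket -> illegal
(0,4): no bracket -> illegal
(1,1): no bracket -> illegal
(2,0): no bracket -> illegal
(2,1): flips 1 -> legal
(2,4): no bracket -> illegal
(2,5): no bracket -> illegal
(3,0): no bracket -> illegal
(4,1): flips 1 -> legal
(4,2): flips 2 -> legal
(4,3): flips 1 -> legal
(4,5): flips 1 -> legal
(5,0): no bracket -> illegal
(5,1): no bracket -> illegal
(5,3): no bracket -> illegal
(5,4): no bracket -> illegal
(5,5): no bracket -> illegal
W mobility = 5

Answer: B=6 W=5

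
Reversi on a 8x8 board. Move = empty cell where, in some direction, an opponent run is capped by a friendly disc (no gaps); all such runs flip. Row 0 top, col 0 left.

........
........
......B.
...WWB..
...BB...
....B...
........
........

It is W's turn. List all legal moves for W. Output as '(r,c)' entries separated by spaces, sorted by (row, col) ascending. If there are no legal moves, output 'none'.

(1,5): no bracket -> illegal
(1,6): no bracket -> illegal
(1,7): no bracket -> illegal
(2,4): no bracket -> illegal
(2,5): no bracket -> illegal
(2,7): no bracket -> illegal
(3,2): no bracket -> illegal
(3,6): flips 1 -> legal
(3,7): no bracket -> illegal
(4,2): no bracket -> illegal
(4,5): no bracket -> illegal
(4,6): no bracket -> illegal
(5,2): flips 1 -> legal
(5,3): flips 1 -> legal
(5,5): flips 1 -> legal
(6,3): no bracket -> illegal
(6,4): flips 2 -> legal
(6,5): no bracket -> illegal

Answer: (3,6) (5,2) (5,3) (5,5) (6,4)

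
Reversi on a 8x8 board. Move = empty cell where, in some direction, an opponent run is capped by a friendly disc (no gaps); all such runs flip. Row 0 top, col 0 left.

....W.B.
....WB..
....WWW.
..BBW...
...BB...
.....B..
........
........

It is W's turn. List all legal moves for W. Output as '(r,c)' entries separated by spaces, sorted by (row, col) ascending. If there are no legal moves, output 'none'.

Answer: (0,5) (1,6) (3,1) (4,2) (5,2) (5,4)

Derivation:
(0,5): flips 1 -> legal
(0,7): no bracket -> illegal
(1,6): flips 1 -> legal
(1,7): no bracket -> illegal
(2,1): no bracket -> illegal
(2,2): no bracket -> illegal
(2,3): no bracket -> illegal
(3,1): flips 2 -> legal
(3,5): no bracket -> illegal
(4,1): no bracket -> illegal
(4,2): flips 1 -> legal
(4,5): no bracket -> illegal
(4,6): no bracket -> illegal
(5,2): flips 1 -> legal
(5,3): no bracket -> illegal
(5,4): flips 1 -> legal
(5,6): no bracket -> illegal
(6,4): no bracket -> illegal
(6,5): no bracket -> illegal
(6,6): no bracket -> illegal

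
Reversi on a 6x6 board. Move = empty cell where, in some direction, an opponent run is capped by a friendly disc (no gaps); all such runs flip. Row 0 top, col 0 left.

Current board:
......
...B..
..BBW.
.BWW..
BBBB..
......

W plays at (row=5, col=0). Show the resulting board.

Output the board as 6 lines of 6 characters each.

Place W at (5,0); scan 8 dirs for brackets.
Dir NW: edge -> no flip
Dir N: opp run (4,0), next='.' -> no flip
Dir NE: opp run (4,1) capped by W -> flip
Dir W: edge -> no flip
Dir E: first cell '.' (not opp) -> no flip
Dir SW: edge -> no flip
Dir S: edge -> no flip
Dir SE: edge -> no flip
All flips: (4,1)

Answer: ......
...B..
..BBW.
.BWW..
BWBB..
W.....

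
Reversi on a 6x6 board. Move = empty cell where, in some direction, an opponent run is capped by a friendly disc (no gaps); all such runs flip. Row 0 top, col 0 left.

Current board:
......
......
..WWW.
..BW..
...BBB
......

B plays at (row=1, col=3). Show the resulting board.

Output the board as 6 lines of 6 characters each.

Answer: ......
...B..
..WBW.
..BB..
...BBB
......

Derivation:
Place B at (1,3); scan 8 dirs for brackets.
Dir NW: first cell '.' (not opp) -> no flip
Dir N: first cell '.' (not opp) -> no flip
Dir NE: first cell '.' (not opp) -> no flip
Dir W: first cell '.' (not opp) -> no flip
Dir E: first cell '.' (not opp) -> no flip
Dir SW: opp run (2,2), next='.' -> no flip
Dir S: opp run (2,3) (3,3) capped by B -> flip
Dir SE: opp run (2,4), next='.' -> no flip
All flips: (2,3) (3,3)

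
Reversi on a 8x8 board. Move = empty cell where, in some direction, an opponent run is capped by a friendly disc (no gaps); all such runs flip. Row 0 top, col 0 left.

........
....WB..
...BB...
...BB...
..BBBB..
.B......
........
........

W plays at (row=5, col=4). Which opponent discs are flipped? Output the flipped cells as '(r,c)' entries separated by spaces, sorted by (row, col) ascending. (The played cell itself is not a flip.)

Answer: (2,4) (3,4) (4,4)

Derivation:
Dir NW: opp run (4,3), next='.' -> no flip
Dir N: opp run (4,4) (3,4) (2,4) capped by W -> flip
Dir NE: opp run (4,5), next='.' -> no flip
Dir W: first cell '.' (not opp) -> no flip
Dir E: first cell '.' (not opp) -> no flip
Dir SW: first cell '.' (not opp) -> no flip
Dir S: first cell '.' (not opp) -> no flip
Dir SE: first cell '.' (not opp) -> no flip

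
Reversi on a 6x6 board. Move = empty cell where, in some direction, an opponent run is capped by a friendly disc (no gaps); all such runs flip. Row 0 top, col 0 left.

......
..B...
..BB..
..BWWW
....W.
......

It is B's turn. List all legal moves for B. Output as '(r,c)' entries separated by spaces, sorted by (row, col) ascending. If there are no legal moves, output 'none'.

(2,4): no bracket -> illegal
(2,5): no bracket -> illegal
(4,2): no bracket -> illegal
(4,3): flips 1 -> legal
(4,5): flips 1 -> legal
(5,3): no bracket -> illegal
(5,4): no bracket -> illegal
(5,5): flips 2 -> legal

Answer: (4,3) (4,5) (5,5)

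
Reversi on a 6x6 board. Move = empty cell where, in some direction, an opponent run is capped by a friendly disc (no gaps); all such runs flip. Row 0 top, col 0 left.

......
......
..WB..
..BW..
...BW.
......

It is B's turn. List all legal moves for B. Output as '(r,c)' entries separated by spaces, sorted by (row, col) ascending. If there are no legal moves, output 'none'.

(1,1): no bracket -> illegal
(1,2): flips 1 -> legal
(1,3): no bracket -> illegal
(2,1): flips 1 -> legal
(2,4): no bracket -> illegal
(3,1): no bracket -> illegal
(3,4): flips 1 -> legal
(3,5): no bracket -> illegal
(4,2): no bracket -> illegal
(4,5): flips 1 -> legal
(5,3): no bracket -> illegal
(5,4): no bracket -> illegal
(5,5): no bracket -> illegal

Answer: (1,2) (2,1) (3,4) (4,5)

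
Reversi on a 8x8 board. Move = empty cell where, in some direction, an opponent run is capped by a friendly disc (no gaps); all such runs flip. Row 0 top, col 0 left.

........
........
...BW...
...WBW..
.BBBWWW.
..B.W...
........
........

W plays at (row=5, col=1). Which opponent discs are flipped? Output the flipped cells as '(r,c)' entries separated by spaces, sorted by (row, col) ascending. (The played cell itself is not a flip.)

Answer: (4,2)

Derivation:
Dir NW: first cell '.' (not opp) -> no flip
Dir N: opp run (4,1), next='.' -> no flip
Dir NE: opp run (4,2) capped by W -> flip
Dir W: first cell '.' (not opp) -> no flip
Dir E: opp run (5,2), next='.' -> no flip
Dir SW: first cell '.' (not opp) -> no flip
Dir S: first cell '.' (not opp) -> no flip
Dir SE: first cell '.' (not opp) -> no flip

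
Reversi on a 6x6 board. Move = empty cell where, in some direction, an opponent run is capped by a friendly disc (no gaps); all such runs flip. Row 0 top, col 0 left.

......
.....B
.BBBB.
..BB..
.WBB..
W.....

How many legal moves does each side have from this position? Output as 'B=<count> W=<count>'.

-- B to move --
(3,0): no bracket -> illegal
(3,1): no bracket -> illegal
(4,0): flips 1 -> legal
(5,1): no bracket -> illegal
(5,2): no bracket -> illegal
B mobility = 1
-- W to move --
(0,4): no bracket -> illegal
(0,5): no bracket -> illegal
(1,0): no bracket -> illegal
(1,1): no bracket -> illegal
(1,2): no bracket -> illegal
(1,3): no bracket -> illegal
(1,4): flips 2 -> legal
(2,0): no bracket -> illegal
(2,5): no bracket -> illegal
(3,0): no bracket -> illegal
(3,1): no bracket -> illegal
(3,4): no bracket -> illegal
(3,5): no bracket -> illegal
(4,4): flips 2 -> legal
(5,1): no bracket -> illegal
(5,2): no bracket -> illegal
(5,3): no bracket -> illegal
(5,4): no bracket -> illegal
W mobility = 2

Answer: B=1 W=2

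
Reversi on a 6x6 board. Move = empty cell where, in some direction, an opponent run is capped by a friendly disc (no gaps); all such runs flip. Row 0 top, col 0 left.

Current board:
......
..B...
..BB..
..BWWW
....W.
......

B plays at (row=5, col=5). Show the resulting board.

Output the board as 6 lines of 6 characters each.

Answer: ......
..B...
..BB..
..BBWW
....B.
.....B

Derivation:
Place B at (5,5); scan 8 dirs for brackets.
Dir NW: opp run (4,4) (3,3) capped by B -> flip
Dir N: first cell '.' (not opp) -> no flip
Dir NE: edge -> no flip
Dir W: first cell '.' (not opp) -> no flip
Dir E: edge -> no flip
Dir SW: edge -> no flip
Dir S: edge -> no flip
Dir SE: edge -> no flip
All flips: (3,3) (4,4)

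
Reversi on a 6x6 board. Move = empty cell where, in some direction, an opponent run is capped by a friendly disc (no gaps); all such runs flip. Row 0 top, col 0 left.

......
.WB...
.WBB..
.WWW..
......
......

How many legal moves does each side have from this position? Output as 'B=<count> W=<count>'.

-- B to move --
(0,0): flips 1 -> legal
(0,1): no bracket -> illegal
(0,2): no bracket -> illegal
(1,0): flips 1 -> legal
(2,0): flips 1 -> legal
(2,4): no bracket -> illegal
(3,0): flips 1 -> legal
(3,4): no bracket -> illegal
(4,0): flips 1 -> legal
(4,1): flips 1 -> legal
(4,2): flips 1 -> legal
(4,3): flips 1 -> legal
(4,4): flips 1 -> legal
B mobility = 9
-- W to move --
(0,1): no bracket -> illegal
(0,2): flips 2 -> legal
(0,3): flips 1 -> legal
(1,3): flips 3 -> legal
(1,4): flips 1 -> legal
(2,4): flips 2 -> legal
(3,4): no bracket -> illegal
W mobility = 5

Answer: B=9 W=5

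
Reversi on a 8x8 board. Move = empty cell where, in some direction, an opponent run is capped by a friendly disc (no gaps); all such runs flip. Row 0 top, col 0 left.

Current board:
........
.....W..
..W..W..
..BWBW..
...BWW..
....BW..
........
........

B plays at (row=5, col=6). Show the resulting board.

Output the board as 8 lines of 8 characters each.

Answer: ........
.....W..
..W..W..
..BWBW..
...BWB..
....BBB.
........
........

Derivation:
Place B at (5,6); scan 8 dirs for brackets.
Dir NW: opp run (4,5) capped by B -> flip
Dir N: first cell '.' (not opp) -> no flip
Dir NE: first cell '.' (not opp) -> no flip
Dir W: opp run (5,5) capped by B -> flip
Dir E: first cell '.' (not opp) -> no flip
Dir SW: first cell '.' (not opp) -> no flip
Dir S: first cell '.' (not opp) -> no flip
Dir SE: first cell '.' (not opp) -> no flip
All flips: (4,5) (5,5)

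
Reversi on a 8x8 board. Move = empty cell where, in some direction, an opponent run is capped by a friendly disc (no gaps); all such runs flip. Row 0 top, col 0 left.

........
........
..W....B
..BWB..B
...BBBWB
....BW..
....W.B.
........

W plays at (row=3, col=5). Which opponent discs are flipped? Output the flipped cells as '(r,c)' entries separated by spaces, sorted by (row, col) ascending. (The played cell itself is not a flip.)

Answer: (3,4) (4,5)

Derivation:
Dir NW: first cell '.' (not opp) -> no flip
Dir N: first cell '.' (not opp) -> no flip
Dir NE: first cell '.' (not opp) -> no flip
Dir W: opp run (3,4) capped by W -> flip
Dir E: first cell '.' (not opp) -> no flip
Dir SW: opp run (4,4), next='.' -> no flip
Dir S: opp run (4,5) capped by W -> flip
Dir SE: first cell 'W' (not opp) -> no flip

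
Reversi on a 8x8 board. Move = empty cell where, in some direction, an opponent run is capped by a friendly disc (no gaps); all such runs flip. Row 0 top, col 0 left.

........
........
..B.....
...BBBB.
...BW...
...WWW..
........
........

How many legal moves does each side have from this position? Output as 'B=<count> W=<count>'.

-- B to move --
(4,2): no bracket -> illegal
(4,5): flips 1 -> legal
(4,6): no bracket -> illegal
(5,2): no bracket -> illegal
(5,6): no bracket -> illegal
(6,2): flips 2 -> legal
(6,3): flips 1 -> legal
(6,4): flips 2 -> legal
(6,5): flips 1 -> legal
(6,6): flips 2 -> legal
B mobility = 6
-- W to move --
(1,1): flips 2 -> legal
(1,2): no bracket -> illegal
(1,3): no bracket -> illegal
(2,1): no bracket -> illegal
(2,3): flips 2 -> legal
(2,4): flips 1 -> legal
(2,5): no bracket -> illegal
(2,6): flips 1 -> legal
(2,7): no bracket -> illegal
(3,1): no bracket -> illegal
(3,2): flips 1 -> legal
(3,7): no bracket -> illegal
(4,2): flips 1 -> legal
(4,5): no bracket -> illegal
(4,6): no bracket -> illegal
(4,7): no bracket -> illegal
(5,2): no bracket -> illegal
W mobility = 6

Answer: B=6 W=6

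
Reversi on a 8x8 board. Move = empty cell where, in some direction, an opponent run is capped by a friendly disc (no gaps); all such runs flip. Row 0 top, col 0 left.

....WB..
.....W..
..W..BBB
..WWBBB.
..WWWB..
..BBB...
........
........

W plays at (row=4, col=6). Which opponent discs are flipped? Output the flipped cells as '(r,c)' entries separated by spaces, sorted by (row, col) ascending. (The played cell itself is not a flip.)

Answer: (4,5)

Derivation:
Dir NW: opp run (3,5), next='.' -> no flip
Dir N: opp run (3,6) (2,6), next='.' -> no flip
Dir NE: first cell '.' (not opp) -> no flip
Dir W: opp run (4,5) capped by W -> flip
Dir E: first cell '.' (not opp) -> no flip
Dir SW: first cell '.' (not opp) -> no flip
Dir S: first cell '.' (not opp) -> no flip
Dir SE: first cell '.' (not opp) -> no flip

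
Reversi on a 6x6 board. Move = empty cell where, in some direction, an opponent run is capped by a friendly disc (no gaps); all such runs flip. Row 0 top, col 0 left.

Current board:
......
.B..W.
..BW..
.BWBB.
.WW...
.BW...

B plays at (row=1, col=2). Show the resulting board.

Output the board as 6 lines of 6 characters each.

Place B at (1,2); scan 8 dirs for brackets.
Dir NW: first cell '.' (not opp) -> no flip
Dir N: first cell '.' (not opp) -> no flip
Dir NE: first cell '.' (not opp) -> no flip
Dir W: first cell 'B' (not opp) -> no flip
Dir E: first cell '.' (not opp) -> no flip
Dir SW: first cell '.' (not opp) -> no flip
Dir S: first cell 'B' (not opp) -> no flip
Dir SE: opp run (2,3) capped by B -> flip
All flips: (2,3)

Answer: ......
.BB.W.
..BB..
.BWBB.
.WW...
.BW...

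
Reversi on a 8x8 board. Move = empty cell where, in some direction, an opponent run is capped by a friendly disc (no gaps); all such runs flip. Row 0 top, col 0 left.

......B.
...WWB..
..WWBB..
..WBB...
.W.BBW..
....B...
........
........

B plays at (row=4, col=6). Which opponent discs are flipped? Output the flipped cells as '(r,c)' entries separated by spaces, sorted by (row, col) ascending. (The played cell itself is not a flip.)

Answer: (4,5)

Derivation:
Dir NW: first cell '.' (not opp) -> no flip
Dir N: first cell '.' (not opp) -> no flip
Dir NE: first cell '.' (not opp) -> no flip
Dir W: opp run (4,5) capped by B -> flip
Dir E: first cell '.' (not opp) -> no flip
Dir SW: first cell '.' (not opp) -> no flip
Dir S: first cell '.' (not opp) -> no flip
Dir SE: first cell '.' (not opp) -> no flip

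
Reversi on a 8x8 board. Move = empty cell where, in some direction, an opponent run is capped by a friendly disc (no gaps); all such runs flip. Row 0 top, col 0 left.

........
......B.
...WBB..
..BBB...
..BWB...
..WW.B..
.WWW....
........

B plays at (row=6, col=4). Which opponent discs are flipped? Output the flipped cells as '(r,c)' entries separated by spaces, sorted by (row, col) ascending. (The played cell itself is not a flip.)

Dir NW: opp run (5,3) capped by B -> flip
Dir N: first cell '.' (not opp) -> no flip
Dir NE: first cell 'B' (not opp) -> no flip
Dir W: opp run (6,3) (6,2) (6,1), next='.' -> no flip
Dir E: first cell '.' (not opp) -> no flip
Dir SW: first cell '.' (not opp) -> no flip
Dir S: first cell '.' (not opp) -> no flip
Dir SE: first cell '.' (not opp) -> no flip

Answer: (5,3)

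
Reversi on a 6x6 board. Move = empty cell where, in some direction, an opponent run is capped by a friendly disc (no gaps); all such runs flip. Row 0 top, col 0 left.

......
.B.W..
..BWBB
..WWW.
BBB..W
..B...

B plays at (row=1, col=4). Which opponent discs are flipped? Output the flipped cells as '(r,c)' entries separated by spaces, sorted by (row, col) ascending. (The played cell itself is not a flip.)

Answer: (2,3) (3,2)

Derivation:
Dir NW: first cell '.' (not opp) -> no flip
Dir N: first cell '.' (not opp) -> no flip
Dir NE: first cell '.' (not opp) -> no flip
Dir W: opp run (1,3), next='.' -> no flip
Dir E: first cell '.' (not opp) -> no flip
Dir SW: opp run (2,3) (3,2) capped by B -> flip
Dir S: first cell 'B' (not opp) -> no flip
Dir SE: first cell 'B' (not opp) -> no flip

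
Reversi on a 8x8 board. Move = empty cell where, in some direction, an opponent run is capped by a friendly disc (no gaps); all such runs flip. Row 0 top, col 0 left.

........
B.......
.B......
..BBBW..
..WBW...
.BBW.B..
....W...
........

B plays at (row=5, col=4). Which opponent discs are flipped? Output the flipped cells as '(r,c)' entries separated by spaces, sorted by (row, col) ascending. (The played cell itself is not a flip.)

Answer: (4,4) (5,3)

Derivation:
Dir NW: first cell 'B' (not opp) -> no flip
Dir N: opp run (4,4) capped by B -> flip
Dir NE: first cell '.' (not opp) -> no flip
Dir W: opp run (5,3) capped by B -> flip
Dir E: first cell 'B' (not opp) -> no flip
Dir SW: first cell '.' (not opp) -> no flip
Dir S: opp run (6,4), next='.' -> no flip
Dir SE: first cell '.' (not opp) -> no flip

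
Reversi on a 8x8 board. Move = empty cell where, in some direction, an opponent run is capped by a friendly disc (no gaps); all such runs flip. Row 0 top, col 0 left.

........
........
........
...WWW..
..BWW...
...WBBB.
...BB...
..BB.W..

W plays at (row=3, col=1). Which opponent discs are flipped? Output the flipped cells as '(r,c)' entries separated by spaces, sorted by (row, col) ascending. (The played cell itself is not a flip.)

Dir NW: first cell '.' (not opp) -> no flip
Dir N: first cell '.' (not opp) -> no flip
Dir NE: first cell '.' (not opp) -> no flip
Dir W: first cell '.' (not opp) -> no flip
Dir E: first cell '.' (not opp) -> no flip
Dir SW: first cell '.' (not opp) -> no flip
Dir S: first cell '.' (not opp) -> no flip
Dir SE: opp run (4,2) capped by W -> flip

Answer: (4,2)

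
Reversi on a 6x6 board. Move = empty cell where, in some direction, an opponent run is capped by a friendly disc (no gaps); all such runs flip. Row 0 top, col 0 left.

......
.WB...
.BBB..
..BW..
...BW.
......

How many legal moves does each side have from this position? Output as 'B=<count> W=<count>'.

Answer: B=6 W=4

Derivation:
-- B to move --
(0,0): flips 1 -> legal
(0,1): flips 1 -> legal
(0,2): no bracket -> illegal
(1,0): flips 1 -> legal
(2,0): no bracket -> illegal
(2,4): no bracket -> illegal
(3,4): flips 1 -> legal
(3,5): no bracket -> illegal
(4,2): no bracket -> illegal
(4,5): flips 1 -> legal
(5,3): no bracket -> illegal
(5,4): no bracket -> illegal
(5,5): flips 2 -> legal
B mobility = 6
-- W to move --
(0,1): no bracket -> illegal
(0,2): no bracket -> illegal
(0,3): no bracket -> illegal
(1,0): no bracket -> illegal
(1,3): flips 2 -> legal
(1,4): no bracket -> illegal
(2,0): no bracket -> illegal
(2,4): no bracket -> illegal
(3,0): no bracket -> illegal
(3,1): flips 2 -> legal
(3,4): no bracket -> illegal
(4,1): no bracket -> illegal
(4,2): flips 1 -> legal
(5,2): no bracket -> illegal
(5,3): flips 1 -> legal
(5,4): no bracket -> illegal
W mobility = 4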